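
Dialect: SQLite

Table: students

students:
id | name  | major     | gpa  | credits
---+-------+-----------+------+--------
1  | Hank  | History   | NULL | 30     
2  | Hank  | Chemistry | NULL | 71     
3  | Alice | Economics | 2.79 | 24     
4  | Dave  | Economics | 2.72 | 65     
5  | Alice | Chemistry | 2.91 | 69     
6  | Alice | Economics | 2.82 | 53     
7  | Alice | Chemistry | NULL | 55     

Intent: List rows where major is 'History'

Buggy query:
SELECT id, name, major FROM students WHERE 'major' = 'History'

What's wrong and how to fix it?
Bug: Single quotes denote string literals in SQL; the column name is being compared as a constant string

Fix: Reference the column as major without single quotes

Corrected query:
SELECT id, name, major FROM students WHERE major = 'History'

Result:
id | name | major  
---+------+--------
1  | Hank | History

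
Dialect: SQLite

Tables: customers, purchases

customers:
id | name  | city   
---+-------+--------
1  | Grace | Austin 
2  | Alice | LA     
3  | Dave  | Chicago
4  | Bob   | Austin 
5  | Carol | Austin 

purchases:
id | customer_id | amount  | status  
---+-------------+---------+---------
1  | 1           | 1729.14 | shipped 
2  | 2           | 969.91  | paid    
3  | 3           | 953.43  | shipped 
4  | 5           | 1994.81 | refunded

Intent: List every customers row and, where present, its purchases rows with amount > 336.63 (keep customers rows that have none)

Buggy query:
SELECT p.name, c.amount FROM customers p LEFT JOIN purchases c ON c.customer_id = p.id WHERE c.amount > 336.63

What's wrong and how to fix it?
Bug: A WHERE condition on the right-hand table after LEFT JOIN drops unmatched parents

Fix: Put 'c.amount > 336.63' in the JOIN's ON clause instead of WHERE

Corrected query:
SELECT p.name, c.amount FROM customers p LEFT JOIN purchases c ON c.customer_id = p.id AND c.amount > 336.63

Result:
name  | amount 
------+--------
Grace | 1729.14
Alice | 969.91 
Dave  | 953.43 
Bob   | NULL   
Carol | 1994.81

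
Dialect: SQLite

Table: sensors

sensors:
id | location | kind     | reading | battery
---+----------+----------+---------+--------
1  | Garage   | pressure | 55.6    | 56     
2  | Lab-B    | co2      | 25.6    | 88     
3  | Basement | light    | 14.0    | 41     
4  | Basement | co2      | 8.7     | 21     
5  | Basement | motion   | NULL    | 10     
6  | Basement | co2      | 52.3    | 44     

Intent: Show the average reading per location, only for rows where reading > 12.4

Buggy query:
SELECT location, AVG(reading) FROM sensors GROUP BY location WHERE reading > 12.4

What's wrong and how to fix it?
Bug: Row-level WHERE must come before GROUP BY in the clause order

Fix: Move the WHERE clause before GROUP BY

Corrected query:
SELECT location, AVG(reading) FROM sensors WHERE reading > 12.4 GROUP BY location

Result:
location | AVG(reading)
---------+-------------
Basement | 33.15       
Garage   | 55.6        
Lab-B    | 25.6        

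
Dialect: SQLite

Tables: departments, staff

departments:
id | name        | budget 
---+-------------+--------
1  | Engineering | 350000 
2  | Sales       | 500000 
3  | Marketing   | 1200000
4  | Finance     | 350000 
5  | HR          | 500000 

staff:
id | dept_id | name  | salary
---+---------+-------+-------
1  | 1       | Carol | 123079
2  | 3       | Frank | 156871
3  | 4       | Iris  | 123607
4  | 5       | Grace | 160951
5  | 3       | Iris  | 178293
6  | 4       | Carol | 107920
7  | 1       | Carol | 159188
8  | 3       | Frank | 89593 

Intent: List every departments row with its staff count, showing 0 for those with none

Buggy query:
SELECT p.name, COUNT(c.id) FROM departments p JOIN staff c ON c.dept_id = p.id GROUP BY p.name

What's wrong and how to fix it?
Bug: An inner join excludes parents with zero children

Fix: Switch to LEFT JOIN to retain unmatched parent rows

Corrected query:
SELECT p.name, COUNT(c.id) FROM departments p LEFT JOIN staff c ON c.dept_id = p.id GROUP BY p.name

Result:
name        | COUNT(c.id)
------------+------------
Engineering | 2          
Finance     | 2          
HR          | 1          
Marketing   | 3          
Sales       | 0          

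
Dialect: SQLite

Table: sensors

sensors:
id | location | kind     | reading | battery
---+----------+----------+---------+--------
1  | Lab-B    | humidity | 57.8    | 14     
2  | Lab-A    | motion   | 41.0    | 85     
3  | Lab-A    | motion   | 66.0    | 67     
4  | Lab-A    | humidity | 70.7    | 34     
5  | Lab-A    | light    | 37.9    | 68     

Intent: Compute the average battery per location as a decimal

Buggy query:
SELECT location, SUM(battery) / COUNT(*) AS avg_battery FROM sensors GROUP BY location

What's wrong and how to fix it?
Bug: Both operands are integers, so '/' performs integer division and truncates

Fix: Multiply by 1.0 (or CAST to REAL) to force floating-point division

Corrected query:
SELECT location, SUM(battery) * 1.0 / COUNT(*) AS avg_battery FROM sensors GROUP BY location

Result:
location | avg_battery
---------+------------
Lab-A    | 63.5       
Lab-B    | 14         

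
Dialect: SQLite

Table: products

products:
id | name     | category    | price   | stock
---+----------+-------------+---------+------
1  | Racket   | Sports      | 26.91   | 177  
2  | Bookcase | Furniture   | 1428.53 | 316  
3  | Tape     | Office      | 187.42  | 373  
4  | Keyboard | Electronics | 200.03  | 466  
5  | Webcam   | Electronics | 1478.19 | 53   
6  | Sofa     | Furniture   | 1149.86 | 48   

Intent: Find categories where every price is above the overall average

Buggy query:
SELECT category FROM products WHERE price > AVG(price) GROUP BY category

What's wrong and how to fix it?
Bug: AVG() is an aggregate; it can't sit directly in WHERE

Fix: Compute the overall average in a scalar subquery and compare each group's MIN against it in HAVING

Corrected query:
SELECT category FROM products GROUP BY category HAVING MIN(price) > (SELECT AVG(price) FROM products)

Result:
category 
---------
Furniture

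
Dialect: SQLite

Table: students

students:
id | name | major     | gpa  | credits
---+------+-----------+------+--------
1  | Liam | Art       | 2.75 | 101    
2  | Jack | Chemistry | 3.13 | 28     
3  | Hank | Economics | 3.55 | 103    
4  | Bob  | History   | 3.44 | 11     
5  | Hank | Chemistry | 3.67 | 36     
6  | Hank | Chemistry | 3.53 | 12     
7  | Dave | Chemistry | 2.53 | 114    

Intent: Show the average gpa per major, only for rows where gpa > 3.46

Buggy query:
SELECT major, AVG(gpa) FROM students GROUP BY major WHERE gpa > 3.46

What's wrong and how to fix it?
Bug: WHERE cannot follow GROUP BY

Fix: Place WHERE between FROM and GROUP BY

Corrected query:
SELECT major, AVG(gpa) FROM students WHERE gpa > 3.46 GROUP BY major

Result:
major     | AVG(gpa)
----------+---------
Chemistry | 3.6     
Economics | 3.55    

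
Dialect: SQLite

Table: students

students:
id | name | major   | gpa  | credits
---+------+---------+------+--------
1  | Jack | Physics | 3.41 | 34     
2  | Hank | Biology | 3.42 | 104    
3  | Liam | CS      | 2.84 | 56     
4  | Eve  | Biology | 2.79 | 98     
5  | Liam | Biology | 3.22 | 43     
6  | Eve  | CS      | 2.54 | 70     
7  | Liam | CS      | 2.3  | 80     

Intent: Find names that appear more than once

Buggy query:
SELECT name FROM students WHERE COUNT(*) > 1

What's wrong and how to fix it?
Bug: WHERE can't reference COUNT(*); aggregates are computed after WHERE

Fix: Group first, then use HAVING for the count condition

Corrected query:
SELECT name FROM students GROUP BY name HAVING COUNT(*) > 1

Result:
name
----
Eve 
Liam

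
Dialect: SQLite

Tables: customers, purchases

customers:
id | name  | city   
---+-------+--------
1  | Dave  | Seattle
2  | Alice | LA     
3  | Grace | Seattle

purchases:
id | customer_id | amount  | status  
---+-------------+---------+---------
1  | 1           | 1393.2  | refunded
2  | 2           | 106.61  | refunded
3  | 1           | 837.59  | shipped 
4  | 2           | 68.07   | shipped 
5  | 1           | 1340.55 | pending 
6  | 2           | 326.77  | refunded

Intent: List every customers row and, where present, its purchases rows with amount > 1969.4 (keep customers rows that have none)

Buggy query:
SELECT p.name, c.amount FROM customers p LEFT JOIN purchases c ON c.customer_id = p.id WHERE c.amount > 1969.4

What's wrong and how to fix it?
Bug: A WHERE condition on the right-hand table after LEFT JOIN drops unmatched parents

Fix: Move the right-table condition into the ON clause so unmatched parents are kept

Corrected query:
SELECT p.name, c.amount FROM customers p LEFT JOIN purchases c ON c.customer_id = p.id AND c.amount > 1969.4

Result:
name  | amount
------+-------
Dave  | NULL  
Alice | NULL  
Grace | NULL  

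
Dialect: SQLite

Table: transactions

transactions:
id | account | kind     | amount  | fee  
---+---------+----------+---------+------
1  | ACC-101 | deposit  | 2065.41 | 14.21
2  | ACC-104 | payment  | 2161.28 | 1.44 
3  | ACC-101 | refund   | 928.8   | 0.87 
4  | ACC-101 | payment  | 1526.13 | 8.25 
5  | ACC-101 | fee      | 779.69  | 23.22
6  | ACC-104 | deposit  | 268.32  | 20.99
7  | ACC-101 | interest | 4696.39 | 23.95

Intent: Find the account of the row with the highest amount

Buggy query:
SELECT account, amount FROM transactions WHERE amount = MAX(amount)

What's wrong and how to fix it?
Bug: MAX(amount) is an aggregate and cannot be used directly in WHERE

Fix: Use a subquery: WHERE amount = (SELECT MAX(amount) FROM transactions)

Corrected query:
SELECT account, amount FROM transactions WHERE amount = (SELECT MAX(amount) FROM transactions)

Result:
account | amount 
--------+--------
ACC-101 | 4696.39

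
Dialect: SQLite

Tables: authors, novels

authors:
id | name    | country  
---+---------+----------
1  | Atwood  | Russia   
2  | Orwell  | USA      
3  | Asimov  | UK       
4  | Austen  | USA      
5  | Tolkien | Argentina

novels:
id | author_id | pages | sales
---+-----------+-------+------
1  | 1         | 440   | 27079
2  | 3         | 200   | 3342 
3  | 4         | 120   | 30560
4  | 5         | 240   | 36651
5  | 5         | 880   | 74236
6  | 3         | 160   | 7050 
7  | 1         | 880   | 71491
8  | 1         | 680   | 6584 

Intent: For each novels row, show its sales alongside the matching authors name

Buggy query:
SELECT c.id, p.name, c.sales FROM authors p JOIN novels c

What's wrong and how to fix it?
Bug: JOIN with no ON clause produces a cartesian product; every novels row pairs with every authors row

Fix: Add ON c.author_id = p.id to the JOIN

Corrected query:
SELECT c.id, p.name, c.sales FROM authors p JOIN novels c ON c.author_id = p.id

Result:
id | name    | sales
---+---------+------
1  | Atwood  | 27079
2  | Asimov  | 3342 
3  | Austen  | 30560
4  | Tolkien | 36651
5  | Tolkien | 74236
6  | Asimov  | 7050 
7  | Atwood  | 71491
8  | Atwood  | 6584 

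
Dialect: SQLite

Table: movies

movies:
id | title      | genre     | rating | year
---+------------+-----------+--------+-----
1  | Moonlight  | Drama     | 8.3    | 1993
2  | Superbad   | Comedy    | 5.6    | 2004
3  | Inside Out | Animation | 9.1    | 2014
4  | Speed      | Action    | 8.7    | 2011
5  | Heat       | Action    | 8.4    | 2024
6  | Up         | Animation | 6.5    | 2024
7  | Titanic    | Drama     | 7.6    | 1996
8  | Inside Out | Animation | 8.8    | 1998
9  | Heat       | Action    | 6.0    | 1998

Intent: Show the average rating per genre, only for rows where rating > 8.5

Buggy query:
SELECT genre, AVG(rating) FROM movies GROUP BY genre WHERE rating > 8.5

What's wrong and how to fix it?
Bug: Row-level WHERE must come before GROUP BY in the clause order

Fix: Place WHERE between FROM and GROUP BY

Corrected query:
SELECT genre, AVG(rating) FROM movies WHERE rating > 8.5 GROUP BY genre

Result:
genre     | AVG(rating)
----------+------------
Action    | 8.7        
Animation | 8.95       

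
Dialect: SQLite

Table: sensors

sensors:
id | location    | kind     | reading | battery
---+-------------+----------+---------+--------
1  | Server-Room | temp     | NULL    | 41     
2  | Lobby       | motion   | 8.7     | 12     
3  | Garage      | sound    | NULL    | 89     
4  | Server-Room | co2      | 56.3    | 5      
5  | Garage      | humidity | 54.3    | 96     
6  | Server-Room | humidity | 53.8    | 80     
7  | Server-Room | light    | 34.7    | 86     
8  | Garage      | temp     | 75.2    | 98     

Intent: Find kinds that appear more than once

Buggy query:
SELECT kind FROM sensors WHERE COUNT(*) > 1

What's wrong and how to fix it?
Bug: COUNT(*) is an aggregate and cannot be used in WHERE

Fix: GROUP BY kind, then filter groups with HAVING COUNT(*) > 1

Corrected query:
SELECT kind FROM sensors GROUP BY kind HAVING COUNT(*) > 1

Result:
kind    
--------
humidity
temp    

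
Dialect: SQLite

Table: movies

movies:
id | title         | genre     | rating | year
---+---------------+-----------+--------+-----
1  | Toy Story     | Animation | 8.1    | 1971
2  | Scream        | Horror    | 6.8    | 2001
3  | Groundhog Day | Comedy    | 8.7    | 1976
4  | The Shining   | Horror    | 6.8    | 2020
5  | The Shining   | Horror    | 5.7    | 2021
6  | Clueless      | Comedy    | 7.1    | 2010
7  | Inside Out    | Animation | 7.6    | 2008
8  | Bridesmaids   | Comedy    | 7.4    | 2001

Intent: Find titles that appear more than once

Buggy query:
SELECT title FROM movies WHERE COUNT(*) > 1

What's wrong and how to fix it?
Bug: WHERE can't reference COUNT(*); aggregates are computed after WHERE

Fix: Group first, then use HAVING for the count condition

Corrected query:
SELECT title FROM movies GROUP BY title HAVING COUNT(*) > 1

Result:
title      
-----------
The Shining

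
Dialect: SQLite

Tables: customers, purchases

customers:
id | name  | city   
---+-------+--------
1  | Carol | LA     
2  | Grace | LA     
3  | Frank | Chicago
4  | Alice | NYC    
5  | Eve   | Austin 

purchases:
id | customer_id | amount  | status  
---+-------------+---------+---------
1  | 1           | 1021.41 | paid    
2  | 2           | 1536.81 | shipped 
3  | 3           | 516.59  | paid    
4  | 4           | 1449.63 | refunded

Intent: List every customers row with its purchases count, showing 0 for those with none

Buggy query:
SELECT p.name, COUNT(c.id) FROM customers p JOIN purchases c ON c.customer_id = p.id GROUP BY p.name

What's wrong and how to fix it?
Bug: An inner join excludes parents with zero children

Fix: Switch to LEFT JOIN to retain unmatched parent rows

Corrected query:
SELECT p.name, COUNT(c.id) FROM customers p LEFT JOIN purchases c ON c.customer_id = p.id GROUP BY p.name

Result:
name  | COUNT(c.id)
------+------------
Alice | 1          
Carol | 1          
Eve   | 0          
Frank | 1          
Grace | 1          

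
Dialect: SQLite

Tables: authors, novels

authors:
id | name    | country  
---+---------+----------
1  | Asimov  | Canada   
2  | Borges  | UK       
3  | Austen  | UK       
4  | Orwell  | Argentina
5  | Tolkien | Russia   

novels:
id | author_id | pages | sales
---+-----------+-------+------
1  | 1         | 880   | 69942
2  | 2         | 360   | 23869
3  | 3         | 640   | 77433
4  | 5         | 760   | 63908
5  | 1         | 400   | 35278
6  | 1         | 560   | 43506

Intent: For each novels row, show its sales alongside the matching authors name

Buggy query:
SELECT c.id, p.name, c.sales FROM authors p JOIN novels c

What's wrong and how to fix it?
Bug: Missing join condition: each novels row is matched to all authors rows instead of just its own

Fix: Specify the join condition linking the foreign key to the parent id

Corrected query:
SELECT c.id, p.name, c.sales FROM authors p JOIN novels c ON c.author_id = p.id

Result:
id | name    | sales
---+---------+------
1  | Asimov  | 69942
2  | Borges  | 23869
3  | Austen  | 77433
4  | Tolkien | 63908
5  | Asimov  | 35278
6  | Asimov  | 43506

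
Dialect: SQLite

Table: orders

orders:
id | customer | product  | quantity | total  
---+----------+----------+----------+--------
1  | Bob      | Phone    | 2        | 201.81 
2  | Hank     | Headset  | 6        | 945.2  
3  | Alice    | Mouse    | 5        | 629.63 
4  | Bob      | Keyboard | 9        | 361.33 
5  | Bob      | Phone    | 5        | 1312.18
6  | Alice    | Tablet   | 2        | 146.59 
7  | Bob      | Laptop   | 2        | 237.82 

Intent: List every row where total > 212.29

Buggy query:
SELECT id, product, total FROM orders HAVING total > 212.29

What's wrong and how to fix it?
Bug: HAVING filters the output of aggregation, but this query has no GROUP BY and no aggregate functions, so SQLite rejects it (HAVING clause on a non-aggregate query); the condition here is per row

Fix: Use WHERE for row-level filtering

Corrected query:
SELECT id, product, total FROM orders WHERE total > 212.29

Result:
id | product  | total  
---+----------+--------
2  | Headset  | 945.2  
3  | Mouse    | 629.63 
4  | Keyboard | 361.33 
5  | Phone    | 1312.18
7  | Laptop   | 237.82 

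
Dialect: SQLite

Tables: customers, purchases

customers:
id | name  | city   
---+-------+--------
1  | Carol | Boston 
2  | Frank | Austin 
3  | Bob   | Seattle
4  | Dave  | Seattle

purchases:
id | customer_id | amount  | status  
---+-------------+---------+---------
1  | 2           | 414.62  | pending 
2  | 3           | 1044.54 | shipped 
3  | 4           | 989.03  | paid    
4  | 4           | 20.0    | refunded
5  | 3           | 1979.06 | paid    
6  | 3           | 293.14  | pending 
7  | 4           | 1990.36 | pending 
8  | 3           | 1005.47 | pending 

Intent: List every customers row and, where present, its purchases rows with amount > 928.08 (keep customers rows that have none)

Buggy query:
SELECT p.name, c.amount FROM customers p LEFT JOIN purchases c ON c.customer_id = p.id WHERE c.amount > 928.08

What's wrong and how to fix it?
Bug: A WHERE condition on the right-hand table after LEFT JOIN drops unmatched parents

Fix: Put 'c.amount > 928.08' in the JOIN's ON clause instead of WHERE

Corrected query:
SELECT p.name, c.amount FROM customers p LEFT JOIN purchases c ON c.customer_id = p.id AND c.amount > 928.08

Result:
name  | amount 
------+--------
Carol | NULL   
Frank | NULL   
Bob   | 1005.47
Bob   | 1044.54
Bob   | 1979.06
Dave  | 989.03 
Dave  | 1990.36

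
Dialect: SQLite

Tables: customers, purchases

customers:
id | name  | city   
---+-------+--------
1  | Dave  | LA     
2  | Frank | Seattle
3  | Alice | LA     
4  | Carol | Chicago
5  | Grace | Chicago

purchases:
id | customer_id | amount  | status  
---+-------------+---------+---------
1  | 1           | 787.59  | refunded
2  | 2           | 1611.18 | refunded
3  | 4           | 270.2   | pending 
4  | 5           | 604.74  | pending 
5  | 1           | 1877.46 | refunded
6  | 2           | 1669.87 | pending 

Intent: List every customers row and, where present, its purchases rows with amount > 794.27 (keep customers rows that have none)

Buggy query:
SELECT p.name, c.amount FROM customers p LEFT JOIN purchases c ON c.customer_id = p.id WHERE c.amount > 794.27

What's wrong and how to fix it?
Bug: Filtering c.amount in WHERE discards the NULL rows produced by LEFT JOIN, turning it into an inner join

Fix: Put 'c.amount > 794.27' in the JOIN's ON clause instead of WHERE

Corrected query:
SELECT p.name, c.amount FROM customers p LEFT JOIN purchases c ON c.customer_id = p.id AND c.amount > 794.27

Result:
name  | amount 
------+--------
Dave  | 1877.46
Frank | 1611.18
Frank | 1669.87
Alice | NULL   
Carol | NULL   
Grace | NULL   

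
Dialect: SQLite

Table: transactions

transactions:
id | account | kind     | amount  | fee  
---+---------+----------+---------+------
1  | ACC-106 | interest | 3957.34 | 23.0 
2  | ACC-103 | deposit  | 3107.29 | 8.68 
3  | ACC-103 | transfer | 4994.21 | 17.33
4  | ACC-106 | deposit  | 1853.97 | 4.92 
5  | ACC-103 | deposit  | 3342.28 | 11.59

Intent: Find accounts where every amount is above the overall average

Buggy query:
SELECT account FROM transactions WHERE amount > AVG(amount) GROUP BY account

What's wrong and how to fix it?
Bug: WHERE evaluates per row before aggregation, so AVG() is unavailable

Fix: Compute the overall average in a scalar subquery and compare each group's MIN against it in HAVING

Corrected query:
SELECT account FROM transactions GROUP BY account HAVING MIN(amount) > (SELECT AVG(amount) FROM transactions)

Result:
(no rows)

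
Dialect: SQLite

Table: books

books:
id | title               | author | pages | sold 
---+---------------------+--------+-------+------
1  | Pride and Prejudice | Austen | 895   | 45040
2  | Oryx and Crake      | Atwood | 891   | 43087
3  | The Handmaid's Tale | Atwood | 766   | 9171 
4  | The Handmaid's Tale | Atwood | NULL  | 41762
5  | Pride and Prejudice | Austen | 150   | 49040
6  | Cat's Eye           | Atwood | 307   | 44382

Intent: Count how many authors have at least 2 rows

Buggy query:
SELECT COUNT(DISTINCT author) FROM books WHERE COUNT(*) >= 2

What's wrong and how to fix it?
Bug: COUNT(*) cannot appear in WHERE; the per-group count doesn't exist yet

Fix: Group first with HAVING COUNT(*) >= 2, then COUNT the resulting groups

Corrected query:
SELECT COUNT(*) FROM (SELECT author FROM books GROUP BY author HAVING COUNT(*) >= 2)

Result:
COUNT(*)
--------
2       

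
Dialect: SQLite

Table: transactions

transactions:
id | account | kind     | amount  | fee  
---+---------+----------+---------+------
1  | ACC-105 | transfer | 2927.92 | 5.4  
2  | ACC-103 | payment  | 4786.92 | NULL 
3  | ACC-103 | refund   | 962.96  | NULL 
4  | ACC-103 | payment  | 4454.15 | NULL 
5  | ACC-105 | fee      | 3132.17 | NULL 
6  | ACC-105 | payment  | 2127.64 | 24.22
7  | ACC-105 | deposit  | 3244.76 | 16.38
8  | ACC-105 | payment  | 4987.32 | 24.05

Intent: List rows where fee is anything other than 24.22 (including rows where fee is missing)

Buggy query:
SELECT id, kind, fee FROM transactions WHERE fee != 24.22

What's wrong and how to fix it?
Bug: 'fee != 24.22' is unknown when fee is NULL, so NULL rows are silently excluded

Fix: Handle NULL separately with IS NULL alongside the inequality

Corrected query:
SELECT id, kind, fee FROM transactions WHERE fee != 24.22 OR fee IS NULL

Result:
id | kind     | fee  
---+----------+------
1  | transfer | 5.4  
2  | payment  | NULL 
3  | refund   | NULL 
4  | payment  | NULL 
5  | fee      | NULL 
7  | deposit  | 16.38
8  | payment  | 24.05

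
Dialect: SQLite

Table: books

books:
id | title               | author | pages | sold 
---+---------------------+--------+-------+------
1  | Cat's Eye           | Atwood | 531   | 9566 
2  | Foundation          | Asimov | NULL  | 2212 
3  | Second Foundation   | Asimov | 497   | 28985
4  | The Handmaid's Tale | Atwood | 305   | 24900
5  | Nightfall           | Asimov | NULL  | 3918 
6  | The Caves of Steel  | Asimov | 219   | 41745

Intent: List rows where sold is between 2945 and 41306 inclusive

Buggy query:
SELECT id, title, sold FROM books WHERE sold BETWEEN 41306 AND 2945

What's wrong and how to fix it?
Bug: The bounds are reversed; BETWEEN a AND b requires a <= b to match anything

Fix: Swap the bounds so the smaller value comes first

Corrected query:
SELECT id, title, sold FROM books WHERE sold BETWEEN 2945 AND 41306

Result:
id | title               | sold 
---+---------------------+------
1  | Cat's Eye           | 9566 
3  | Second Foundation   | 28985
4  | The Handmaid's Tale | 24900
5  | Nightfall           | 3918 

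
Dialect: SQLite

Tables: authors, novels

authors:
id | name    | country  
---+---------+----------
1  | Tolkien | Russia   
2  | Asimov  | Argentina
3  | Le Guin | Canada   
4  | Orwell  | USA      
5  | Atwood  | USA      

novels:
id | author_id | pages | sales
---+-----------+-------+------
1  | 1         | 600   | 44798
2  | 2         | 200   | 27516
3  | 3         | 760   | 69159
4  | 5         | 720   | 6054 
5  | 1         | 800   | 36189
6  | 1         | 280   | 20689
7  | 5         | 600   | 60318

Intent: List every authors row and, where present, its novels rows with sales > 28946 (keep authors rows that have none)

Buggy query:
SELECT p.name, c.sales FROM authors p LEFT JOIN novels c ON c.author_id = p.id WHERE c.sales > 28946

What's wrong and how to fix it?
Bug: A WHERE condition on the right-hand table after LEFT JOIN drops unmatched parents

Fix: Put 'c.sales > 28946' in the JOIN's ON clause instead of WHERE

Corrected query:
SELECT p.name, c.sales FROM authors p LEFT JOIN novels c ON c.author_id = p.id AND c.sales > 28946

Result:
name    | sales
--------+------
Tolkien | 36189
Tolkien | 44798
Asimov  | NULL 
Le Guin | 69159
Orwell  | NULL 
Atwood  | 60318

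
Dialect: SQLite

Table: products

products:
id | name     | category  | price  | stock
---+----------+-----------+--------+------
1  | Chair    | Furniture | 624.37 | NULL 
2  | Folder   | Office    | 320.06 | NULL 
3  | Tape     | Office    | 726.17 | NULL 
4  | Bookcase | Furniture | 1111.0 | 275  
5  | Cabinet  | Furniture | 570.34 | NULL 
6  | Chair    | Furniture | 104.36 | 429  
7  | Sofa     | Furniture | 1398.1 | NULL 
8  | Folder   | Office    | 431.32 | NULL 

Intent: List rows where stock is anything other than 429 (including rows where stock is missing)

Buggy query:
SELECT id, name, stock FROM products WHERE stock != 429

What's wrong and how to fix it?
Bug: 'stock != 429' is unknown when stock is NULL, so NULL rows are silently excluded

Fix: Add an explicit OR stock IS NULL to include the missing-value rows

Corrected query:
SELECT id, name, stock FROM products WHERE stock != 429 OR stock IS NULL

Result:
id | name     | stock
---+----------+------
1  | Chair    | NULL 
2  | Folder   | NULL 
3  | Tape     | NULL 
4  | Bookcase | 275  
5  | Cabinet  | NULL 
7  | Sofa     | NULL 
8  | Folder   | NULL 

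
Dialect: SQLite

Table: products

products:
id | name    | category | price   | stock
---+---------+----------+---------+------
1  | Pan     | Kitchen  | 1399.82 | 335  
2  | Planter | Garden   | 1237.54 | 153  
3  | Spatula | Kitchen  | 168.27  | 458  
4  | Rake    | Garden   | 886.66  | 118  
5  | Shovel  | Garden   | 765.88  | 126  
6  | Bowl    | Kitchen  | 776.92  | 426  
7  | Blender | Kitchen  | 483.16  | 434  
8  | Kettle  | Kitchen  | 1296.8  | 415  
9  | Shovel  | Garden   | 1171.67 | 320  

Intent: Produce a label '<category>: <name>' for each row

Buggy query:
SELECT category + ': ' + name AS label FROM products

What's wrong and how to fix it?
Bug: SQLite uses || for string concatenation; + coerces text to numbers (yielding 0)

Fix: Use the || operator for string concatenation

Corrected query:
SELECT category || ': ' || name AS label FROM products

Result:
label           
----------------
Kitchen: Pan    
Garden: Planter 
Kitchen: Spatula
Garden: Rake    
Garden: Shovel  
Kitchen: Bowl   
Kitchen: Blender
Kitchen: Kettle 
Garden: Shovel  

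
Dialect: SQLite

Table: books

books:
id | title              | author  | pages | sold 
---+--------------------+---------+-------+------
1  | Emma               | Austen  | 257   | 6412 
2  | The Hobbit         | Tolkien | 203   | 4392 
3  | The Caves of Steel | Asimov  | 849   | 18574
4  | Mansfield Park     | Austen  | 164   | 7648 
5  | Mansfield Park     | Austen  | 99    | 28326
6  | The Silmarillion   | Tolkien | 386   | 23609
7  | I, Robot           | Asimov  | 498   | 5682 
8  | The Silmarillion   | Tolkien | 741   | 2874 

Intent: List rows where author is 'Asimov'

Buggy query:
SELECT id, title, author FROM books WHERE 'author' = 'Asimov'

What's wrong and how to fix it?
Bug: Single quotes denote string literals in SQL; the column name is being compared as a constant string

Fix: Remove the quotes around the column name (or use double quotes for an identifier)

Corrected query:
SELECT id, title, author FROM books WHERE author = 'Asimov'

Result:
id | title              | author
---+--------------------+-------
3  | The Caves of Steel | Asimov
7  | I, Robot           | Asimov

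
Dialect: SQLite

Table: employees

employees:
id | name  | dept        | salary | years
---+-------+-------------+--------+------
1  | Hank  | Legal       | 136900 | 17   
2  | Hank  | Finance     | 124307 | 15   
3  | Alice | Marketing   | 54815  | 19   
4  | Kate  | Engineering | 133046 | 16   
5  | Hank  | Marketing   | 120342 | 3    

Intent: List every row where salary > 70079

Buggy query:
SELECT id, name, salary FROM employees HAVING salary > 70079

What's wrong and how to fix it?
Bug: This is a non-aggregate query (no GROUP BY, no aggregates), so in SQLite the HAVING clause is invalid here; a row-level condition belongs in WHERE

Fix: Use WHERE for row-level filtering

Corrected query:
SELECT id, name, salary FROM employees WHERE salary > 70079

Result:
id | name | salary
---+------+-------
1  | Hank | 136900
2  | Hank | 124307
4  | Kate | 133046
5  | Hank | 120342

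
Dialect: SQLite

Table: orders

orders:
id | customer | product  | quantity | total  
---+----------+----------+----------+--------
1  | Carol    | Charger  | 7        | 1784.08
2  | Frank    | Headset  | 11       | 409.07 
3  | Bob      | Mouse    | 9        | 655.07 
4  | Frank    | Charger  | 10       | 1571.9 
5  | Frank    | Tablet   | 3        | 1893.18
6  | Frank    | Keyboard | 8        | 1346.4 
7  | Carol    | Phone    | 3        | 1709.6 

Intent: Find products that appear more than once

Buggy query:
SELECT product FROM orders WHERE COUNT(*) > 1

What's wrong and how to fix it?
Bug: COUNT(*) is an aggregate and cannot be used in WHERE

Fix: GROUP BY product, then filter groups with HAVING COUNT(*) > 1

Corrected query:
SELECT product FROM orders GROUP BY product HAVING COUNT(*) > 1

Result:
product
-------
Charger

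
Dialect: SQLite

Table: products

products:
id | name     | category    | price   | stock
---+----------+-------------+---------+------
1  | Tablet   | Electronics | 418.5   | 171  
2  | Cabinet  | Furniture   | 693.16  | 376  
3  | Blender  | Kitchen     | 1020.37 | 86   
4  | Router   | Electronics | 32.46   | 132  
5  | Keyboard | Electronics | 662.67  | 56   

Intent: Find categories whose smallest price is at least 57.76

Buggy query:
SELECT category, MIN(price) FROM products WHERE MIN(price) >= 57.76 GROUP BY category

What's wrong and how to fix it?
Bug: MIN() in WHERE is a misuse of aggregate

Fix: Use HAVING for the per-group MIN condition

Corrected query:
SELECT category, MIN(price) FROM products GROUP BY category HAVING MIN(price) >= 57.76

Result:
category  | MIN(price)
----------+-----------
Furniture | 693.16    
Kitchen   | 1020.37   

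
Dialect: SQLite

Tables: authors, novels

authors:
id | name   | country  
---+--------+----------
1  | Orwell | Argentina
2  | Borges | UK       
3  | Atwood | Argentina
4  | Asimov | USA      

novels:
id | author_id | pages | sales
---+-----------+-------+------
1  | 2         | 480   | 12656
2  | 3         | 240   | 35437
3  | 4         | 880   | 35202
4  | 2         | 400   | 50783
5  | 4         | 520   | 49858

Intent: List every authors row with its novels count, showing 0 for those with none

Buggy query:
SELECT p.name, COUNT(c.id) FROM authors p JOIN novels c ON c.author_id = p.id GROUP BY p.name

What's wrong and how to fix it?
Bug: An inner join excludes parents with zero children

Fix: Switch to LEFT JOIN to retain unmatched parent rows

Corrected query:
SELECT p.name, COUNT(c.id) FROM authors p LEFT JOIN novels c ON c.author_id = p.id GROUP BY p.name

Result:
name   | COUNT(c.id)
-------+------------
Asimov | 2          
Atwood | 1          
Borges | 2          
Orwell | 0          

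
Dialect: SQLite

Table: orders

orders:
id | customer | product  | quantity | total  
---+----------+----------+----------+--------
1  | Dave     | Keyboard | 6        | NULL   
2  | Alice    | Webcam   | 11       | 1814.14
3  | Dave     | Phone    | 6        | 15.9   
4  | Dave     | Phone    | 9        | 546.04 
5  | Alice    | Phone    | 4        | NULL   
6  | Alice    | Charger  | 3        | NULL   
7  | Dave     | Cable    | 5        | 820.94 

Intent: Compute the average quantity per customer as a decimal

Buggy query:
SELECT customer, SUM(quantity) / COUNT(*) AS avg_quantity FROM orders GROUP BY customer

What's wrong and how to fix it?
Bug: Both operands are integers, so '/' performs integer division and truncates

Fix: Cast one side to REAL so the division keeps the fractional part

Corrected query:
SELECT customer, SUM(quantity) * 1.0 / COUNT(*) AS avg_quantity FROM orders GROUP BY customer

Result:
customer | avg_quantity
---------+-------------
Alice    | 6           
Dave     | 6.5         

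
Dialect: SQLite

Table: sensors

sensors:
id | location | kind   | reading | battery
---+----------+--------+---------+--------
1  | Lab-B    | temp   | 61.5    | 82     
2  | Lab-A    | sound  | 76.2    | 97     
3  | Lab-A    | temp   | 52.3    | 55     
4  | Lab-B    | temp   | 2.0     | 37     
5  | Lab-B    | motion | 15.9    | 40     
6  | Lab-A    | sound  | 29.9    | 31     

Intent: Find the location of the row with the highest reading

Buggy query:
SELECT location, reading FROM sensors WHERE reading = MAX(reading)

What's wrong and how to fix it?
Bug: WHERE is evaluated per row; an aggregate over the whole table isn't defined there

Fix: Wrap MAX in a scalar subquery so WHERE compares against a single value

Corrected query:
SELECT location, reading FROM sensors WHERE reading = (SELECT MAX(reading) FROM sensors)

Result:
location | reading
---------+--------
Lab-A    | 76.2   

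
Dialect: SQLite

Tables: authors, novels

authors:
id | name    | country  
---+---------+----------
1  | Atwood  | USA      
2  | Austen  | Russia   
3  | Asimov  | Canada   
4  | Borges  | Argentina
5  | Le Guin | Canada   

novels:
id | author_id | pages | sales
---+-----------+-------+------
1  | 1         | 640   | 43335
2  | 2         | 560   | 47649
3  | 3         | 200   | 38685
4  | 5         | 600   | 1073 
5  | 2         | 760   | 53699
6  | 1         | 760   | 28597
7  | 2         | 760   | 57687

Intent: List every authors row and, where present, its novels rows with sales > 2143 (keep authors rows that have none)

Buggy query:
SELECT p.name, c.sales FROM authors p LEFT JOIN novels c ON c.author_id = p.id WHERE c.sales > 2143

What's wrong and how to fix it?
Bug: A WHERE condition on the right-hand table after LEFT JOIN drops unmatched parents

Fix: Put 'c.sales > 2143' in the JOIN's ON clause instead of WHERE

Corrected query:
SELECT p.name, c.sales FROM authors p LEFT JOIN novels c ON c.author_id = p.id AND c.sales > 2143

Result:
name    | sales
--------+------
Atwood  | 28597
Atwood  | 43335
Austen  | 47649
Austen  | 53699
Austen  | 57687
Asimov  | 38685
Borges  | NULL 
Le Guin | NULL 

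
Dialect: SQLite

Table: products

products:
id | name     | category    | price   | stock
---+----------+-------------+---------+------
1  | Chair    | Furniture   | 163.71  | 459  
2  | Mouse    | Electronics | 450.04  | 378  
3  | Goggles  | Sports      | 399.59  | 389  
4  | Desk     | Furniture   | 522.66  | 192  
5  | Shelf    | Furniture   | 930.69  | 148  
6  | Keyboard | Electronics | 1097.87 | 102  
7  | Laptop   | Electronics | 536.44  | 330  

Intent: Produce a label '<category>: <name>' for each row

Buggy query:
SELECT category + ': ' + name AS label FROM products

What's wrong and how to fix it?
Bug: SQLite uses || for string concatenation; + coerces text to numbers (yielding 0)

Fix: Use the || operator for string concatenation

Corrected query:
SELECT category || ': ' || name AS label FROM products

Result:
label                
---------------------
Furniture: Chair     
Electronics: Mouse   
Sports: Goggles      
Furniture: Desk      
Furniture: Shelf     
Electronics: Keyboard
Electronics: Laptop  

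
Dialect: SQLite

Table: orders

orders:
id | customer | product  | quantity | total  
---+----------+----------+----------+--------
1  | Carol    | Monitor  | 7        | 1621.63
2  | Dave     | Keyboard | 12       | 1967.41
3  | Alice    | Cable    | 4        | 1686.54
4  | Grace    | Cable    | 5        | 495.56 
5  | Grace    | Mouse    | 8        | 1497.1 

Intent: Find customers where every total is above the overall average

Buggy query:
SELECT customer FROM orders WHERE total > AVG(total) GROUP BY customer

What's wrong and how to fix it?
Bug: WHERE evaluates per row before aggregation, so AVG() is unavailable

Fix: Compute the overall average in a scalar subquery and compare each group's MIN against it in HAVING

Corrected query:
SELECT customer FROM orders GROUP BY customer HAVING MIN(total) > (SELECT AVG(total) FROM orders)

Result:
customer
--------
Alice   
Carol   
Dave    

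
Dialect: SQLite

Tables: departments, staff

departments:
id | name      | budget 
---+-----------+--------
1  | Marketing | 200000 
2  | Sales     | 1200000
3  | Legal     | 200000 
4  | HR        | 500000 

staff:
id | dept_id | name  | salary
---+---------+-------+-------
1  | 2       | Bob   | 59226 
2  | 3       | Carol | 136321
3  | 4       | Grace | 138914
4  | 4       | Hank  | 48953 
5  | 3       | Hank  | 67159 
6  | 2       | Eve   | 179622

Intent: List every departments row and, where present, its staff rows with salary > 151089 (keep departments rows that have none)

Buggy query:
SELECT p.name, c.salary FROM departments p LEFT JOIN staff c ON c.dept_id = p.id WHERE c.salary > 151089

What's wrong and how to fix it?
Bug: Filtering c.salary in WHERE discards the NULL rows produced by LEFT JOIN, turning it into an inner join

Fix: Put 'c.salary > 151089' in the JOIN's ON clause instead of WHERE

Corrected query:
SELECT p.name, c.salary FROM departments p LEFT JOIN staff c ON c.dept_id = p.id AND c.salary > 151089

Result:
name      | salary
----------+-------
Marketing | NULL  
Sales     | 179622
Legal     | NULL  
HR        | NULL  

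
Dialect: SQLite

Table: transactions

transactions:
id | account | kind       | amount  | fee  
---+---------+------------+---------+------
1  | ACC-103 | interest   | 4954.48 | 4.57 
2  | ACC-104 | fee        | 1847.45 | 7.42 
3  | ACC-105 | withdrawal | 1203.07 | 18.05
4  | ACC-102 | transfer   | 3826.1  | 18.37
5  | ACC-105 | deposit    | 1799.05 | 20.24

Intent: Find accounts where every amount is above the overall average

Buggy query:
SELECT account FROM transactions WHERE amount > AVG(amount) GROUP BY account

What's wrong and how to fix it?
Bug: WHERE evaluates per row before aggregation, so AVG() is unavailable

Fix: Use a subquery for AVG and a HAVING MIN(...) filter so the condition holds for every row in the group

Corrected query:
SELECT account FROM transactions GROUP BY account HAVING MIN(amount) > (SELECT AVG(amount) FROM transactions)

Result:
account
-------
ACC-102
ACC-103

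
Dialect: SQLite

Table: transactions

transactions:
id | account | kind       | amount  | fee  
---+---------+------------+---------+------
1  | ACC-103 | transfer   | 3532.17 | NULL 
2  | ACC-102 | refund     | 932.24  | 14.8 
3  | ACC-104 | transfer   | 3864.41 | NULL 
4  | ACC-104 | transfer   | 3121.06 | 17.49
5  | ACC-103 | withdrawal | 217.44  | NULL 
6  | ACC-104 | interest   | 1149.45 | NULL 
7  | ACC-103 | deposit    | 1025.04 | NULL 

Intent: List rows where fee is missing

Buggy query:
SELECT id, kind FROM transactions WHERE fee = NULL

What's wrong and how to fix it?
Bug: '= NULL' is always unknown in SQL three-valued logic, so no rows match

Fix: Replace '= NULL' with 'IS NULL'

Corrected query:
SELECT id, kind FROM transactions WHERE fee IS NULL

Result:
id | kind      
---+-----------
1  | transfer  
3  | transfer  
5  | withdrawal
6  | interest  
7  | deposit   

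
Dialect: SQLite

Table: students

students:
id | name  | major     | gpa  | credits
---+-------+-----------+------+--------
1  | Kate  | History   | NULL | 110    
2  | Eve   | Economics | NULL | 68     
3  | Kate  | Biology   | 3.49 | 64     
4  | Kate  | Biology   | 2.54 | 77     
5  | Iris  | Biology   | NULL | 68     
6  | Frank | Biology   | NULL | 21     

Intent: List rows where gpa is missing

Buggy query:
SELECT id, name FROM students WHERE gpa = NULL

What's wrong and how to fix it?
Bug: '= NULL' is always unknown in SQL three-valued logic, so no rows match

Fix: Replace '= NULL' with 'IS NULL'

Corrected query:
SELECT id, name FROM students WHERE gpa IS NULL

Result:
id | name 
---+------
1  | Kate 
2  | Eve  
5  | Iris 
6  | Frank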